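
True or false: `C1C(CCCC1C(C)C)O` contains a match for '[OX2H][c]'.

The pattern [OX2H][c] describes a hydroxyl oxygen attached to an aromatic carbon — a phenol.
The closest candidate here is a hydroxyl group (-OH), but the -OH is on an aliphatic carbon, not an aromatic c. No other fragment satisfies the full query, so there is no match.

False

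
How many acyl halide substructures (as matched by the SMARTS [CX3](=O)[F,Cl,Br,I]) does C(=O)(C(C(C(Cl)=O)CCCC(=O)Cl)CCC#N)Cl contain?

3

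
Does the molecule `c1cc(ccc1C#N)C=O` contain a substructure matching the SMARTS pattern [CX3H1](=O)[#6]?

Yes

The pattern [CX3H1](=O)[#6] describes an sp2 carbon with one H, double-bonded to O and single-bonded to carbon — an aldehyde.
The molecule carries an aldehyde (-CHO), whose atoms satisfy every constraint of the query, so the pattern matches.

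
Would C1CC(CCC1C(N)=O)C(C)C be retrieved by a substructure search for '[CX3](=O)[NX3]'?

The pattern [CX3](=O)[NX3] describes a carbonyl carbon bonded to a trivalent nitrogen — an amide.
The molecule carries a primary amide (-C(=O)NH2), whose atoms satisfy every constraint of the query, so the pattern matches.

Yes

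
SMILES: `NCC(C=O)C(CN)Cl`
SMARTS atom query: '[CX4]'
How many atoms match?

The query [CX4] means: C with X4: aliphatic carbon with exactly 4 total connections (bonds + H).
Check the 9 heavy atoms by environment: 4× C (X4) → match; 2× N (X3) → no; 1× C (X3) → no; 1× O (X1) → no; 1× Cl (X1) → no.
That gives 4 matching atoms.

4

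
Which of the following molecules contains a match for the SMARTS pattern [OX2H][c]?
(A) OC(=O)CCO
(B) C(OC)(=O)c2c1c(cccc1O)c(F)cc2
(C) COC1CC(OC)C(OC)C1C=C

B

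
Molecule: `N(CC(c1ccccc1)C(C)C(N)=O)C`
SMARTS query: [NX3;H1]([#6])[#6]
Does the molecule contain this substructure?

Yes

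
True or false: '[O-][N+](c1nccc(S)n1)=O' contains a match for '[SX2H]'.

True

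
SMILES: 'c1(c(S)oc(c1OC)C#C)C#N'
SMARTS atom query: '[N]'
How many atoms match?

1

The query [N] means: uppercase N matches aliphatic (non-aromatic) nitrogen only.
Check the 12 heavy atoms by environment: 1× o (aromatic) → no; 4× c (aromatic) → no; 4× C → no; 1× O → no; 1× S → no; 1× N → match.
That gives 1 matching atom.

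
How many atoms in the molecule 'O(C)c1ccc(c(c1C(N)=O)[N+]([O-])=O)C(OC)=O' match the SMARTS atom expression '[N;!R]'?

2

The query [N;!R] means: aliphatic nitrogen not in a ring.
Check the 18 heavy atoms by environment: 6× c (aromatic, in 6-ring) → no; 5× O (acyclic) → no; 4× C (acyclic) → no; 1× N (charge +1, acyclic) → match; 1× O (charge -1, acyclic) → no; 1× N (acyclic) → match.
Summing the matching environments: 1 + 1 = 2 matching atoms.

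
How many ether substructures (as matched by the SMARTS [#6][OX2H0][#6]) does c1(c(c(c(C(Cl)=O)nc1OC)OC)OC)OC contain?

4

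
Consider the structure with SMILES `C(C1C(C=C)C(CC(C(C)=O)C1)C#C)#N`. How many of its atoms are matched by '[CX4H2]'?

The query [CX4H2] means: sp3 carbon (X4) with exactly two hydrogens.
Check the 15 heavy atoms by environment: 2× C (H2, X4) → match; 4× C (H1, X4) → no; 1× C (H0, X3) → no; 1× O (H0, X1) → no; 1× C (H3, X4) → no; 1× C (H1, X3) → no; 1× C (H2, X3) → no; 2× C (H0, X2) → no; 1× N (H0, X1) → no; 1× C (H1, X2) → no.
That gives 2 matching atoms.

2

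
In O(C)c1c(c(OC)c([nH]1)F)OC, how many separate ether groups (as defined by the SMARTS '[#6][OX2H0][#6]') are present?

3

[#6][OX2H0][#6] is the SMARTS for an ether: an aliphatic oxygen bridging two carbons with no H on the oxygen.
The molecule carries 3 separate instances of a methoxy ether (-OCH3) meeting every constraint; each maps to a distinct set of atoms, giving 3 matches.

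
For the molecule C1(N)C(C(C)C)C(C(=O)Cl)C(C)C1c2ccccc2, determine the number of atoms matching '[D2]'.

5

Check the 19 heavy atoms by environment: 7× C (D3) → no; 1× c (aromatic, D3) → no; 5× c (aromatic, D2) → match; 1× O (D1) → no; 1× Cl (D1) → no; 3× C (D1) → no; 1× N (D1) → no.
That gives 5 matching atoms.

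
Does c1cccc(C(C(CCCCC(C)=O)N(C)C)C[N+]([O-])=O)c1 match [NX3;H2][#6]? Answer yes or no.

No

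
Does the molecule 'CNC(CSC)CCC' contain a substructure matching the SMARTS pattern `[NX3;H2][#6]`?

The pattern [NX3;H2][#6] describes a trivalent nitrogen with two H attached to carbon — a primary amine.
The closest candidate here is an N-methylamino group (-NHCH3), but the nitrogen bears two carbons and only one H (H1), not H2. No other fragment satisfies the full query, so there is no match.

No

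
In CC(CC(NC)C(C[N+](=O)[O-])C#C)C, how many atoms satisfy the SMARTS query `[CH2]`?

2

The query [CH2] means: aliphatic carbon with exactly two hydrogens.
Check the 14 heavy atoms by environment: 2× C (H2) → match; 4× C (H1) → no; 1× N (H1) → no; 3× C (H3) → no; 1× N (charge +1, H0) → no; 1× O (charge -1, H0) → no; 1× O (H0) → no; 1× C (H0) → no.
That gives 2 matching atoms.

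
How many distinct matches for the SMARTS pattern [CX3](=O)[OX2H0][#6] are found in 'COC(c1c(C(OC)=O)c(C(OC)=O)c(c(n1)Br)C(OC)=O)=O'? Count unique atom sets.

[CX3](=O)[OX2H0][#6] is the SMARTS for an ester: a carbonyl carbon bonded to an oxygen that is itself bonded to carbon (no H on that O).
The molecule carries 4 separate instances of a methyl-ester group (-C(=O)OCH3) meeting every constraint; each maps to a distinct set of atoms, giving 4 matches.

4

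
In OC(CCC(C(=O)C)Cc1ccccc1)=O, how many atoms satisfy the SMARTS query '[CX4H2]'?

3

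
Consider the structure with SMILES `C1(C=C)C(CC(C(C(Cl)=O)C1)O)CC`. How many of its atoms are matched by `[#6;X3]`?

3

Check the 14 heavy atoms by environment: 8× C (X4) → no; 3× C (X3) → match; 1× O (X1) → no; 1× Cl (X1) → no; 1× O (X2) → no.
That gives 3 matching atoms.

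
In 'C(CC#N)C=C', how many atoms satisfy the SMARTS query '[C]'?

5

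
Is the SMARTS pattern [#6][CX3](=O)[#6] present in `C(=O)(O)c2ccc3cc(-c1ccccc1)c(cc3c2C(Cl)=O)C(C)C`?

The pattern [#6][CX3](=O)[#6] describes a carbonyl carbon (no H) flanked by two carbons — a ketone.
The closest candidate here is a carboxylic acid group (-C(=O)OH), but one neighbour of the carbonyl carbon is O, not C. No other fragment satisfies the full query, so there is no match.

No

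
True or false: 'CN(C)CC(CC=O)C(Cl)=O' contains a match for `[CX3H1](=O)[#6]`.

True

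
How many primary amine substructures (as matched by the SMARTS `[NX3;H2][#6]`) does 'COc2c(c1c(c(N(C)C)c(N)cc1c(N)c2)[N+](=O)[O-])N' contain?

[NX3;H2][#6] is the SMARTS for a primary amine: a trivalent nitrogen with two H attached to carbon.
The molecule carries 3 separate instances of a primary amino group (-NH2) meeting every constraint; each maps to a distinct set of atoms, giving 3 matches.

3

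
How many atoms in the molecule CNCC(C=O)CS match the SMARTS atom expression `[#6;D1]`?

1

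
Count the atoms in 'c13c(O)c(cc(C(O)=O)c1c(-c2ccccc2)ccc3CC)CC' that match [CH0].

1

The query [CH0] means: aliphatic carbon with no attached hydrogen.
Check the 24 heavy atoms by environment: 8× c (aromatic, H0) → no; 8× c (aromatic, H1) → no; 1× C (H0) → match; 1× O (H0) → no; 2× O (H1) → no; 2× C (H2) → no; 2× C (H3) → no.
That gives 1 matching atom.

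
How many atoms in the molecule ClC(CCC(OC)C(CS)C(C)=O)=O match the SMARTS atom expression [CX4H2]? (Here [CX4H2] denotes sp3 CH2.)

The query [CX4H2] means: sp3 carbon (X4) with exactly two hydrogens.
Check the 14 heavy atoms by environment: 3× C (H2, X4) → match; 2× C (H1, X4) → no; 2× C (H0, X3) → no; 2× O (H0, X1) → no; 2× C (H3, X4) → no; 1× Cl (H0, X1) → no; 1× S (H1, X2) → no; 1× O (H0, X2) → no.
That gives 3 matching atoms.

3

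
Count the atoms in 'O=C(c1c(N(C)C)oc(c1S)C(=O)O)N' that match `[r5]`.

The query [r5] means: r5 matches atoms in a five-membered ring.
Check the 15 heavy atoms by environment: 1× o (aromatic, in 5-ring) → match; 4× c (aromatic, in 5-ring) → match; 2× N (acyclic) → no; 4× C (acyclic) → no; 1× S (acyclic) → no; 3× O (acyclic) → no.
Summing the matching environments: 1 + 4 = 5 matching atoms.

5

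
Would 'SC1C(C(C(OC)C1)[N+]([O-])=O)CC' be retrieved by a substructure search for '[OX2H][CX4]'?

No

The pattern [OX2H][CX4] describes a hydroxyl oxygen bound to an sp3 (X4) carbon — an aliphatic alcohol.
The closest candidate here is a methoxy ether (-OCH3), but the oxygen has H0 (ether), not H1. No other fragment satisfies the full query, so there is no match.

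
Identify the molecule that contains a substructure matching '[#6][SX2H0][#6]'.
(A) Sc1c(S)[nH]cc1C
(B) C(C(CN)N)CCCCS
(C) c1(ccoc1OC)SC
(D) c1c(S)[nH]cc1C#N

C

[#6][SX2H0][#6] describes an aliphatic sulfur bridging two carbons with no H on the sulfur (a thioether).
(A) has a thiol (-SH) but the sulfur has H1, not H0 bridging two carbons.
(B) has a thiol (-SH) but the sulfur has H1, not H0 bridging two carbons.
(C) contains a methylthio ether (-SCH3), which satisfies every atom and bond constraint.
(D) has a thiol (-SH) but the sulfur has H1, not H0 bridging two carbons.
So the answer is (C).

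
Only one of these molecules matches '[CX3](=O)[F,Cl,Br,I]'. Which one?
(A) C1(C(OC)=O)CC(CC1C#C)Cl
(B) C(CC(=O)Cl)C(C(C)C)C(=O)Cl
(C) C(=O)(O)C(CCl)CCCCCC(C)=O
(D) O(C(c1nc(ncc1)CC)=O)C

[CX3](=O)[F,Cl,Br,I] describes a carbonyl carbon bonded to a halogen (an acyl halide).
(A) has a chloro substituent but the Cl is not on a carbonyl carbon.
(B) contains an acyl chloride (-C(=O)Cl), which satisfies every atom and bond constraint.
(C) has a chloro substituent but the Cl is not on a carbonyl carbon.
(D) has a methyl-ester group (-C(=O)OCH3) but the carbonyl is bonded to -O-C, not to a halogen.
So the answer is (B).

B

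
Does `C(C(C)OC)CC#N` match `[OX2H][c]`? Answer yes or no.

No

The pattern [OX2H][c] describes a hydroxyl oxygen attached to an aromatic carbon — a phenol.
The closest candidate here is a methoxy ether (-OCH3), but the oxygen has H0, not H1. No other fragment satisfies the full query, so there is no match.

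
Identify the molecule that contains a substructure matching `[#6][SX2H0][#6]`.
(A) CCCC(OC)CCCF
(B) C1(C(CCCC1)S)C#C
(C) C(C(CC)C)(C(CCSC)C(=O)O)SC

C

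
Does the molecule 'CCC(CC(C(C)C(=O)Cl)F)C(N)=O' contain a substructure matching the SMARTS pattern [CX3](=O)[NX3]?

Yes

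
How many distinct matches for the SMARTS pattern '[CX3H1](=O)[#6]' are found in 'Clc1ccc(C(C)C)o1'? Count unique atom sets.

0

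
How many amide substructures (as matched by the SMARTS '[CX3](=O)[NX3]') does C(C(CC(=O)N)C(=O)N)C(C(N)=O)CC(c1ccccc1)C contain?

[CX3](=O)[NX3] is the SMARTS for an amide: a carbonyl carbon bonded to a trivalent nitrogen.
The molecule carries 3 separate instances of a primary amide (-C(=O)NH2) meeting every constraint; each maps to a distinct set of atoms, giving 3 matches.

3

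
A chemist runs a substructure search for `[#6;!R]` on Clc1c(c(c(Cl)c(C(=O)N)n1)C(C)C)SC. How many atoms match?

5

The query [#6;!R] means: carbon not in any ring.
Check the 16 heavy atoms by environment: 1× n (aromatic, in 6-ring) → no; 5× c (aromatic, in 6-ring) → no; 2× Cl (acyclic) → no; 1× S (acyclic) → no; 5× C (acyclic) → match; 1× O (acyclic) → no; 1× N (acyclic) → no.
That gives 5 matching atoms.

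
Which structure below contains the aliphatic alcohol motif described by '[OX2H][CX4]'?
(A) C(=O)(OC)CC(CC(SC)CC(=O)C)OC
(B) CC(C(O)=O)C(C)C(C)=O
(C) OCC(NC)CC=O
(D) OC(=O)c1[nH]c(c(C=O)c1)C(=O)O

C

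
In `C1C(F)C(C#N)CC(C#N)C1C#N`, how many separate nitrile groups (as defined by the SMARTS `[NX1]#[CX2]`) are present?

3

[NX1]#[CX2] is the SMARTS for a nitrile: a nitrogen triple-bonded to a two-connected carbon.
The molecule carries 3 separate instances of a nitrile (-C#N) meeting every constraint; each maps to a distinct set of atoms, giving 3 matches.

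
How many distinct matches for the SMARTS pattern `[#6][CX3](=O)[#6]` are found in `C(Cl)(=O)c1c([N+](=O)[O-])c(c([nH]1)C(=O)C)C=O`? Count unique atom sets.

1

[#6][CX3](=O)[#6] is the SMARTS for a ketone: a carbonyl carbon (no H) flanked by two carbons.
Exactly one fragment in the molecule meets all constraints, giving 1 match.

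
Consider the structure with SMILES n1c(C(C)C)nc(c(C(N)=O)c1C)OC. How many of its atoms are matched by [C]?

6

The query [C] means: uppercase C matches aliphatic (non-aromatic) carbon only.
Check the 15 heavy atoms by environment: 2× n (aromatic) → no; 4× c (aromatic) → no; 6× C → match; 2× O → no; 1× N → no.
That gives 6 matching atoms.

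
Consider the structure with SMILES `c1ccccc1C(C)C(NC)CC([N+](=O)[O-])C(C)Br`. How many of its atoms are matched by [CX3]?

0

The query [CX3] means: C with X3: aliphatic carbon with exactly 3 total connections.
Check the 19 heavy atoms by environment: 8× C (X4) → no; 1× Br (X1) → no; 6× c (aromatic, X3) → no; 1× N (charge +1, X3) → no; 1× O (charge -1, X1) → no; 1× O (X1) → no; 1× N (X3) → no.
No environment satisfies the query, so 0 matching atoms.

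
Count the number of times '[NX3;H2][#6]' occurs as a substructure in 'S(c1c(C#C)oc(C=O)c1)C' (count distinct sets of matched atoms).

0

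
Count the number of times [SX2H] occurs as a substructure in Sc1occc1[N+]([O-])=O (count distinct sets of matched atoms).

1

[SX2H] is the SMARTS for a thiol: an aliphatic sulfur with two connections, one being H.
Exactly one fragment in the molecule meets all constraints, giving 1 match.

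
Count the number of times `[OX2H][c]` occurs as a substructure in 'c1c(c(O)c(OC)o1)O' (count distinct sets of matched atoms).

[OX2H][c] is the SMARTS for a phenol: a hydroxyl oxygen attached to an aromatic carbon.
The molecule carries 2 separate instances of a hydroxyl group (-OH) meeting every constraint; each maps to a distinct set of atoms, giving 2 matches.

2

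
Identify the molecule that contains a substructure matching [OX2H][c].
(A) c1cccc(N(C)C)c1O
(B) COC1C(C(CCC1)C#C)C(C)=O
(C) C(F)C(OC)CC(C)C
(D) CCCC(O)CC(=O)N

A

[OX2H][c] describes a hydroxyl oxygen attached to an aromatic carbon (a phenol).
(A) contains a hydroxyl group (-OH), which satisfies every atom and bond constraint.
(B) has a methoxy ether (-OCH3) but the oxygen has H0, not H1.
(C) has a methoxy ether (-OCH3) but the oxygen has H0, not H1.
(D) has a hydroxyl group (-OH) but the -OH is on an aliphatic carbon, not an aromatic c.
So the answer is (A).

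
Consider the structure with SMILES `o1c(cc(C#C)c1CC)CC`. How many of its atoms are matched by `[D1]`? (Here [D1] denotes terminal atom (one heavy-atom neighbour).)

3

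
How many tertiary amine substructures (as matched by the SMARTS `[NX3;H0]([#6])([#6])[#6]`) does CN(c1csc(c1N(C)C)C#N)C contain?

[NX3;H0]([#6])([#6])[#6] is the SMARTS for a tertiary amine: a trivalent nitrogen with no H, bonded to three carbons.
The molecule carries 2 separate instances of a dimethylamino group (-N(CH3)2) meeting every constraint; each maps to a distinct set of atoms, giving 2 matches.

2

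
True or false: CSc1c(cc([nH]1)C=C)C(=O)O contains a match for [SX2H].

False

The pattern [SX2H] describes an aliphatic sulfur with two connections, one being H — a thiol.
The closest candidate here is a methylthio ether (-SCH3), but the sulfur has H0 (bonded to two carbons), not H1. No other fragment satisfies the full query, so there is no match.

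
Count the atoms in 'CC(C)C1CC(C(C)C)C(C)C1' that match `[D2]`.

2

The query [D2] means: atom with exactly two heavy-atom neighbours.
Check the 12 heavy atoms by environment: 2× C (D2) → match; 5× C (D3) → no; 5× C (D1) → no.
That gives 2 matching atoms.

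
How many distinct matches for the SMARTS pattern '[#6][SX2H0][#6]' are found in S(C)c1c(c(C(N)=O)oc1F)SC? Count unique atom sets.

2

[#6][SX2H0][#6] is the SMARTS for a thioether: an aliphatic sulfur bridging two carbons with no H on the sulfur.
The molecule carries 2 separate instances of a methylthio ether (-SCH3) meeting every constraint; each maps to a distinct set of atoms, giving 2 matches.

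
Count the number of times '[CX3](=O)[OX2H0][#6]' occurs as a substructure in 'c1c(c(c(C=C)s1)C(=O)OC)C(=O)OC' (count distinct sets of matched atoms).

2

[CX3](=O)[OX2H0][#6] is the SMARTS for an ester: a carbonyl carbon bonded to an oxygen that is itself bonded to carbon (no H on that O).
The molecule carries 2 separate instances of a methyl-ester group (-C(=O)OCH3) meeting every constraint; each maps to a distinct set of atoms, giving 2 matches.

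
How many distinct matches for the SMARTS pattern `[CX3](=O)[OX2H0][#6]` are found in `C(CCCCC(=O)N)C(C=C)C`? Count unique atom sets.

[CX3](=O)[OX2H0][#6] is the SMARTS for an ester: a carbonyl carbon bonded to an oxygen that is itself bonded to carbon (no H on that O).
The molecule has a primary amide (-C(=O)NH2), but the carbonyl is bonded to N, not to an O-C linkage; nothing else fits, so there are 0 matches.

0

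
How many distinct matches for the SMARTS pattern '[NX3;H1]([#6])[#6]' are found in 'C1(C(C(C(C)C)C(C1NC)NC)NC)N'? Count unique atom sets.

[NX3;H1]([#6])[#6] is the SMARTS for a secondary amine: a trivalent nitrogen with one H, bonded to two carbons.
The molecule carries 3 separate instances of an N-methylamino group (-NHCH3) meeting every constraint; each maps to a distinct set of atoms, giving 3 matches.

3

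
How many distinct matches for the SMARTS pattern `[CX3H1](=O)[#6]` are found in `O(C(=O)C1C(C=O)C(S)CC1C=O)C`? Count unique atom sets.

2

[CX3H1](=O)[#6] is the SMARTS for an aldehyde: an sp2 carbon with one H, double-bonded to O and single-bonded to carbon.
The molecule carries 2 separate instances of an aldehyde (-CHO) meeting every constraint; each maps to a distinct set of atoms, giving 2 matches.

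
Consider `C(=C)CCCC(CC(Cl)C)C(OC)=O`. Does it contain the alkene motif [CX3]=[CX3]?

Yes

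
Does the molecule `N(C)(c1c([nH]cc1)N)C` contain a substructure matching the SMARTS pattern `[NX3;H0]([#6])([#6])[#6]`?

Yes

The pattern [NX3;H0]([#6])([#6])[#6] describes a trivalent nitrogen with no H, bonded to three carbons — a tertiary amine.
The molecule carries a dimethylamino group (-N(CH3)2), whose atoms satisfy every constraint of the query, so the pattern matches.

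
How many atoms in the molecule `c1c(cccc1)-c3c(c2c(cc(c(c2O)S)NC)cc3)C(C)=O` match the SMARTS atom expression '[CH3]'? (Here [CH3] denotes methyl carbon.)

Check the 23 heavy atoms by environment: 8× c (aromatic, H0) → no; 8× c (aromatic, H1) → no; 1× S (H1) → no; 1× C (H0) → no; 1× O (H0) → no; 2× C (H3) → match; 1× N (H1) → no; 1× O (H1) → no.
That gives 2 matching atoms.

2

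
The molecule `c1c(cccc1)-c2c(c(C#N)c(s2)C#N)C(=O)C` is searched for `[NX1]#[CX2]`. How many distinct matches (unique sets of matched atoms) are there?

2

[NX1]#[CX2] is the SMARTS for a nitrile: a nitrogen triple-bonded to a two-connected carbon.
The molecule carries 2 separate instances of a nitrile (-C#N) meeting every constraint; each maps to a distinct set of atoms, giving 2 matches.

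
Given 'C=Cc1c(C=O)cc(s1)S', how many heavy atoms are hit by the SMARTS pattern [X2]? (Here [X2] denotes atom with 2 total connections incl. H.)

2

The query [X2] means: any atom with exactly two total connections (bonds + H).
Check the 10 heavy atoms by environment: 1× s (aromatic, X2) → match; 4× c (aromatic, X3) → no; 3× C (X3) → no; 1× O (X1) → no; 1× S (X2) → match.
Summing the matching environments: 1 + 1 = 2 matching atoms.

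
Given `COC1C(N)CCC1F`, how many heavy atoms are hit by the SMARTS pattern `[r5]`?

5

Check the 9 heavy atoms by environment: 5× C (in 5-ring) → match; 1× F (acyclic) → no; 1× N (acyclic) → no; 1× O (acyclic) → no; 1× C (acyclic) → no.
That gives 5 matching atoms.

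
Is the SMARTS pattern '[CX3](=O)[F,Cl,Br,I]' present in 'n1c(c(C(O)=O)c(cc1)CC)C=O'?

No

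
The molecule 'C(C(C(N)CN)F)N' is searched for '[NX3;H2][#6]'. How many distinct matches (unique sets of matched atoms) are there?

[NX3;H2][#6] is the SMARTS for a primary amine: a trivalent nitrogen with two H attached to carbon.
The molecule carries 3 separate instances of a primary amino group (-NH2) meeting every constraint; each maps to a distinct set of atoms, giving 3 matches.

3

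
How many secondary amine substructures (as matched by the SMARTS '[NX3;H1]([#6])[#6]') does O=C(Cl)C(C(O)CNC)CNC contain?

2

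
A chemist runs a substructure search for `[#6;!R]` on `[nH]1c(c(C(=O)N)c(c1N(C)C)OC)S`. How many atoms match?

4

The query [#6;!R] means: carbon not in any ring.
Check the 14 heavy atoms by environment: 1× n (aromatic, in 5-ring) → no; 4× c (aromatic, in 5-ring) → no; 4× C (acyclic) → match; 2× O (acyclic) → no; 2× N (acyclic) → no; 1× S (acyclic) → no.
That gives 4 matching atoms.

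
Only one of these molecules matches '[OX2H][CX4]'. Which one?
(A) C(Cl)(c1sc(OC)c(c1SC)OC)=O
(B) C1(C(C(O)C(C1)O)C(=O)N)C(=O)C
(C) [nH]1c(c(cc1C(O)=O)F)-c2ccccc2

[OX2H][CX4] describes a hydroxyl oxygen bound to an sp3 (X4) carbon (an aliphatic alcohol).
(A) has a methoxy ether (-OCH3) but the oxygen has H0 (ether), not H1.
(B) contains a hydroxyl group (-OH), which satisfies every atom and bond constraint.
(C) has a carboxylic acid group (-C(=O)OH) but the -OH is on a CX3 carbonyl carbon, not a CX4 carbon.
So the answer is (B).

B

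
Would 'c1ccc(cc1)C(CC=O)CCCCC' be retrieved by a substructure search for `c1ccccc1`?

Yes

The pattern c1ccccc1 describes six aromatic carbons in a ring — a benzene ring.
The molecule carries a phenyl ring, whose atoms satisfy every constraint of the query, so the pattern matches.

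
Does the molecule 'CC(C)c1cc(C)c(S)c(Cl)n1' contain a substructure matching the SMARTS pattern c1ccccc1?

The pattern c1ccccc1 describes six aromatic carbons in a ring — a benzene ring.
The closest candidate here is a methyl group (-CH3), but no six-membered all-carbon aromatic ring is present. No other fragment satisfies the full query, so there is no match.

No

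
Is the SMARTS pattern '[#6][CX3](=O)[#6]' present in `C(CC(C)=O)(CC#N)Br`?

Yes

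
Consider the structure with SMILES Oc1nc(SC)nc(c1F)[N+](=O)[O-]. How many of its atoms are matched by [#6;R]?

4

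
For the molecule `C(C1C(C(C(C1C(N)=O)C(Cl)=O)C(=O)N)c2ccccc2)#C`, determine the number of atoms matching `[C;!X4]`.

5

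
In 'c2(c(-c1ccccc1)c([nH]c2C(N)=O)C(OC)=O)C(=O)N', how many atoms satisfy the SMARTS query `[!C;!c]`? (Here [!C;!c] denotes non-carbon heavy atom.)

The query [!C;!c] means: neither aliphatic nor aromatic carbon — same as [!#6].
Check the 21 heavy atoms by environment: 1× n (aromatic) → match; 10× c (aromatic) → no; 4× C → no; 4× O → match; 2× N → match.
Summing the matching environments: 1 + 4 + 2 = 7 matching atoms.

7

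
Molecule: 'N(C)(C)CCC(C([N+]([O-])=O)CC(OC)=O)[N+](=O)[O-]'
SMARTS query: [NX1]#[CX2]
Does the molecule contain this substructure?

The pattern [NX1]#[CX2] describes a nitrogen triple-bonded to a two-connected carbon — a nitrile.
The closest candidate here is a nitro group (-[N+](=O)[O-]), but there is no C#N triple bond. No other fragment satisfies the full query, so there is no match.

No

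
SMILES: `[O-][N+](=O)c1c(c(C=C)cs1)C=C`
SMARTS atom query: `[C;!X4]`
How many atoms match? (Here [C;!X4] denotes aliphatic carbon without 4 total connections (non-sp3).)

4

Check the 12 heavy atoms by environment: 1× s (aromatic, X2) → no; 4× c (aromatic, X3) → no; 4× C (X3) → match; 1× N (charge +1, X3) → no; 1× O (charge -1, X1) → no; 1× O (X1) → no.
That gives 4 matching atoms.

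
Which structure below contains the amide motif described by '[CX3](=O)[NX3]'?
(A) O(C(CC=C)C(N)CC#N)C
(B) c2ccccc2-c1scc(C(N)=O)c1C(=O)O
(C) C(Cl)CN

B

[CX3](=O)[NX3] describes a carbonyl carbon bonded to a trivalent nitrogen (an amide).
(A) has a nitrile (-C#N) but the nitrile N is NX1 (triple-bonded), not NX3.
(B) contains a primary amide (-C(=O)NH2), which satisfies every atom and bond constraint.
(C) has a primary amino group (-NH2) but the -NH2 is not attached to a carbonyl carbon.
So the answer is (B).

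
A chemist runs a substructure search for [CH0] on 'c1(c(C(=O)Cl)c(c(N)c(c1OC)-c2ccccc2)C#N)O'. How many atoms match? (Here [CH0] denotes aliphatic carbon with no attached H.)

Check the 21 heavy atoms by environment: 7× c (aromatic, H0) → no; 1× O (H1) → no; 1× N (H2) → no; 2× O (H0) → no; 1× C (H3) → no; 2× C (H0) → match; 1× N (H0) → no; 5× c (aromatic, H1) → no; 1× Cl (H0) → no.
That gives 2 matching atoms.

2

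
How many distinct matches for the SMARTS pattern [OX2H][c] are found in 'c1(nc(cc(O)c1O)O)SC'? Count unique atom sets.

[OX2H][c] is the SMARTS for a phenol: a hydroxyl oxygen attached to an aromatic carbon.
The molecule carries 3 separate instances of a hydroxyl group (-OH) meeting every constraint; each maps to a distinct set of atoms, giving 3 matches.

3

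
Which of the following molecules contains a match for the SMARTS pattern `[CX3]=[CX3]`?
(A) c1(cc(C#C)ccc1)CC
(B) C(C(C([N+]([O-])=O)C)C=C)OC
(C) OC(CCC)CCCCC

B

[CX3]=[CX3] describes a non-aromatic C=C double bond between two sp2 carbons (an alkene).
(A) has an ethynyl group (-C#CH) but the C-C bond is a triple bond, not a double bond.
(B) contains a vinyl group (-CH=CH2), which satisfies every atom and bond constraint.
(C) has an ethyl group (-CH2CH3) but its C-C bond is a single bond between CX4 carbons, not CX3=CX3.
So the answer is (B).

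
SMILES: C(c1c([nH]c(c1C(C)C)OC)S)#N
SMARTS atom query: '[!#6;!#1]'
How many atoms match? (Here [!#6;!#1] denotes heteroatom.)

The query [!#6;!#1] means: not carbon and not hydrogen — any heteroatom.
Check the 13 heavy atoms by environment: 1× n (aromatic) → match; 4× c (aromatic) → no; 5× C → no; 1× O → match; 1× S → match; 1× N → match.
Summing the matching environments: 1 + 1 + 1 + 1 = 4 matching atoms.

4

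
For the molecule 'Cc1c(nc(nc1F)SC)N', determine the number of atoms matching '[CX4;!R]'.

Check the 11 heavy atoms by environment: 2× n (aromatic, X2, in 6-ring) → no; 4× c (aromatic, X3, in 6-ring) → no; 2× C (X4, acyclic) → match; 1× F (X1, acyclic) → no; 1× N (X3, acyclic) → no; 1× S (X2, acyclic) → no.
That gives 2 matching atoms.

2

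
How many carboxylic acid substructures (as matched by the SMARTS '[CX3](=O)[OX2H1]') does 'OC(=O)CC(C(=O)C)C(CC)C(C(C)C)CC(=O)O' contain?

2

[CX3](=O)[OX2H1] is the SMARTS for a carboxylic acid: an sp2 carbon double-bonded to O and single-bonded to an -OH oxygen.
The molecule carries 2 separate instances of a carboxylic acid group (-C(=O)OH) meeting every constraint; each maps to a distinct set of atoms, giving 2 matches.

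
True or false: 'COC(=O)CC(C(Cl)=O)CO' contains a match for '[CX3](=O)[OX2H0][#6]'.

The pattern [CX3](=O)[OX2H0][#6] describes a carbonyl carbon bonded to an oxygen that is itself bonded to carbon (no H on that O) — an ester.
The molecule carries a methyl-ester group (-C(=O)OCH3), whose atoms satisfy every constraint of the query, so the pattern matches.

True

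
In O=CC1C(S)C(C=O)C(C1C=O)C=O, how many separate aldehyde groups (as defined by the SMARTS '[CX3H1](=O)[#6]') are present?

4

[CX3H1](=O)[#6] is the SMARTS for an aldehyde: an sp2 carbon with one H, double-bonded to O and single-bonded to carbon.
The molecule carries 4 separate instances of an aldehyde (-CHO) meeting every constraint; each maps to a distinct set of atoms, giving 4 matches.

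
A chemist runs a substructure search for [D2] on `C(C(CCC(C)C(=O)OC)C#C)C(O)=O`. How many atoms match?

Check the 15 heavy atoms by environment: 4× C (D2) → match; 4× C (D3) → no; 3× C (D1) → no; 3× O (D1) → no; 1× O (D2) → match.
Summing the matching environments: 4 + 1 = 5 matching atoms.

5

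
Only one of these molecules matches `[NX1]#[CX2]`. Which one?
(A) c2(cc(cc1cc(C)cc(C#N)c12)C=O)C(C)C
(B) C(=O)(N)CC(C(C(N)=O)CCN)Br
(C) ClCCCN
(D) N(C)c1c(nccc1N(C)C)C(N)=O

[NX1]#[CX2] describes a nitrogen triple-bonded to a two-connected carbon (a nitrile).
(A) contains a nitrile (-C#N), which satisfies every atom and bond constraint.
(B) has a primary amide (-C(=O)NH2) but the nitrogen is NX3, not NX1.
(C) has a primary amino group (-NH2) but the nitrogen is NX3 (three connections), not NX1 triple-bonded.
(D) has a primary amide (-C(=O)NH2) but the nitrogen is NX3, not NX1.
So the answer is (A).

A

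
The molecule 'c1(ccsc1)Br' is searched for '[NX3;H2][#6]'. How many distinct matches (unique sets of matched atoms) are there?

0

[NX3;H2][#6] is the SMARTS for a primary amine: a trivalent nitrogen with two H attached to carbon.
No fragment in the molecule satisfies every constraint, giving 0 matches.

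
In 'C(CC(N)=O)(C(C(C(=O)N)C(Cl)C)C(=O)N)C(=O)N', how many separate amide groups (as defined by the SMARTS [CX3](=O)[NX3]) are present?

[CX3](=O)[NX3] is the SMARTS for an amide: a carbonyl carbon bonded to a trivalent nitrogen.
The molecule carries 4 separate instances of a primary amide (-C(=O)NH2) meeting every constraint; each maps to a distinct set of atoms, giving 4 matches.

4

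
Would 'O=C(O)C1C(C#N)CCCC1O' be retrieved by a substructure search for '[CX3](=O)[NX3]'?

The pattern [CX3](=O)[NX3] describes a carbonyl carbon bonded to a trivalent nitrogen — an amide.
The closest candidate here is a carboxylic acid group (-C(=O)OH), but the carbonyl is bonded to O, not to an NX3 nitrogen. No other fragment satisfies the full query, so there is no match.

No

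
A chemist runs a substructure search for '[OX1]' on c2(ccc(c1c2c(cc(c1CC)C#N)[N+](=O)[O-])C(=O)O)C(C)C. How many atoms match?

Check the 23 heavy atoms by environment: 10× c (aromatic, X3) → no; 1× N (charge +1, X3) → no; 1× O (charge -1, X1) → match; 2× O (X1) → match; 1× C (X2) → no; 1× N (X1) → no; 5× C (X4) → no; 1× C (X3) → no; 1× O (X2) → no.
Summing the matching environments: 1 + 2 = 3 matching atoms.

3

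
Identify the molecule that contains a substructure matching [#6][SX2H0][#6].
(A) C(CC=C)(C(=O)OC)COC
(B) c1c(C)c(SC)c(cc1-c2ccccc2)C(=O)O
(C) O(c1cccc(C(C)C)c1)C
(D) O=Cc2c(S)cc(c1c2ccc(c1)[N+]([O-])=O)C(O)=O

B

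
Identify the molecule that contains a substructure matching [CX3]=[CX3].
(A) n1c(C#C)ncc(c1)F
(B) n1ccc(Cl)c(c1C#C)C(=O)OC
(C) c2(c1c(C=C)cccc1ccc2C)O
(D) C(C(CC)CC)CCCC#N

[CX3]=[CX3] describes a non-aromatic C=C double bond between two sp2 carbons (an alkene).
(A) has an ethynyl group (-C#CH) but the C-C bond is a triple bond, not a double bond.
(B) has an ethynyl group (-C#CH) but the C-C bond is a triple bond, not a double bond.
(C) contains a vinyl group (-CH=CH2), which satisfies every atom and bond constraint.
(D) has an ethyl group (-CH2CH3) but its C-C bond is a single bond between CX4 carbons, not CX3=CX3.
So the answer is (C).

C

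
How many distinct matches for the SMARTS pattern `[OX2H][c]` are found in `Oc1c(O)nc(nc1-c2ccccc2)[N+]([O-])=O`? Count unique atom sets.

2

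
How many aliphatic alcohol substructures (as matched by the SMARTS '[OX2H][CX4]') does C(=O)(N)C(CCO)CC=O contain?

1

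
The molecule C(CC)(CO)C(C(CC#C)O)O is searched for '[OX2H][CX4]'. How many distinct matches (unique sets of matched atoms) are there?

3

[OX2H][CX4] is the SMARTS for an aliphatic alcohol: a hydroxyl oxygen bound to an sp3 (X4) carbon.
The molecule carries 3 separate instances of a hydroxyl group (-OH) meeting every constraint; each maps to a distinct set of atoms, giving 3 matches.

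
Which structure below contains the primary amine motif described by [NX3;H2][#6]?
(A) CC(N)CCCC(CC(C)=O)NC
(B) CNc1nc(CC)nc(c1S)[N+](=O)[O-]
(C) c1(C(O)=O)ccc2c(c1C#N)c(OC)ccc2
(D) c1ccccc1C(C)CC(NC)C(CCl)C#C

A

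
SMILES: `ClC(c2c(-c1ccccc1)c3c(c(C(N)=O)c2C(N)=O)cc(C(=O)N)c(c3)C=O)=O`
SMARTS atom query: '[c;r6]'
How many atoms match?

16

Check the 30 heavy atoms by environment: 16× c (aromatic, in 6-ring) → match; 5× C (acyclic) → no; 5× O (acyclic) → no; 3× N (acyclic) → no; 1× Cl (acyclic) → no.
That gives 16 matching atoms.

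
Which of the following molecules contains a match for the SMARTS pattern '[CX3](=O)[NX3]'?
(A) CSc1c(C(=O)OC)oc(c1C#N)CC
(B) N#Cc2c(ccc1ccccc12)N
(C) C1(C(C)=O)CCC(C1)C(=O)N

C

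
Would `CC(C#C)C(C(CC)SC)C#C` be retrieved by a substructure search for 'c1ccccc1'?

The pattern c1ccccc1 describes six aromatic carbons in a ring — a benzene ring.
The closest candidate here is a methyl group (-CH3), but no six-membered all-carbon aromatic ring is present. No other fragment satisfies the full query, so there is no match.

No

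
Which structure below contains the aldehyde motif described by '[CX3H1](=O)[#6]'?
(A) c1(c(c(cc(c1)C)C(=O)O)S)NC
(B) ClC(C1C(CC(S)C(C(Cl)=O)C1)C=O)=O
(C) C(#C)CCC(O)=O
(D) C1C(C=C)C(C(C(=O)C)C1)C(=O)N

[CX3H1](=O)[#6] describes an sp2 carbon with one H, double-bonded to O and single-bonded to carbon (an aldehyde).
(A) has a carboxylic acid group (-C(=O)OH) but the carbonyl carbon has H0 and is bonded to O, not H1.
(B) contains an aldehyde (-CHO), which satisfies every atom and bond constraint.
(C) has a carboxylic acid group (-C(=O)OH) but the carbonyl carbon has H0 and is bonded to O, not H1.
(D) has an acetyl/ketone group (-C(=O)CH3) but the carbonyl carbon has H0 (two carbon neighbours), not H1.
So the answer is (B).

B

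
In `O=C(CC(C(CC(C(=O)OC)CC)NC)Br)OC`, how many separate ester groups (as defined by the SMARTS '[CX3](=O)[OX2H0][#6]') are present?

[CX3](=O)[OX2H0][#6] is the SMARTS for an ester: a carbonyl carbon bonded to an oxygen that is itself bonded to carbon (no H on that O).
The molecule carries 2 separate instances of a methyl-ester group (-C(=O)OCH3) meeting every constraint; each maps to a distinct set of atoms, giving 2 matches.

2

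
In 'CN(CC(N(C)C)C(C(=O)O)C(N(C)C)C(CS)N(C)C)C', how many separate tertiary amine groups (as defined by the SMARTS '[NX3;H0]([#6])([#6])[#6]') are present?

4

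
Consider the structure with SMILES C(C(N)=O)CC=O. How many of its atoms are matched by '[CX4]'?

The query [CX4] means: C with X4: aliphatic carbon with exactly 4 total connections (bonds + H).
Check the 7 heavy atoms by environment: 2× C (X4) → match; 2× C (X3) → no; 2× O (X1) → no; 1× N (X3) → no.
That gives 2 matching atoms.

2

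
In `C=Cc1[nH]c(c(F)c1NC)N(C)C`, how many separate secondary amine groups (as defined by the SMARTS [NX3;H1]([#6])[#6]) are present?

1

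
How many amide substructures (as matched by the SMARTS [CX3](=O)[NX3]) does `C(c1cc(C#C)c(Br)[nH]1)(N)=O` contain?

1

[CX3](=O)[NX3] is the SMARTS for an amide: a carbonyl carbon bonded to a trivalent nitrogen.
Exactly one fragment in the molecule meets all constraints, giving 1 match.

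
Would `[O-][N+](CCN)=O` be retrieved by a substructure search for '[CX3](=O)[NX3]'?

No

The pattern [CX3](=O)[NX3] describes a carbonyl carbon bonded to a trivalent nitrogen — an amide.
The closest candidate here is a primary amino group (-NH2), but the -NH2 is not attached to a carbonyl carbon. No other fragment satisfies the full query, so there is no match.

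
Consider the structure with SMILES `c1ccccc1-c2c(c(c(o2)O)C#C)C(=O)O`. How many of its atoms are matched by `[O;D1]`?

3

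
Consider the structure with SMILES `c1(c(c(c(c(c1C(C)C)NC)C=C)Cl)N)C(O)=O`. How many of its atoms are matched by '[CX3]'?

The query [CX3] means: C with X3: aliphatic carbon with exactly 3 total connections.
Check the 18 heavy atoms by environment: 6× c (aromatic, X3) → no; 4× C (X4) → no; 1× Cl (X1) → no; 3× C (X3) → match; 2× N (X3) → no; 1× O (X1) → no; 1× O (X2) → no.
That gives 3 matching atoms.

3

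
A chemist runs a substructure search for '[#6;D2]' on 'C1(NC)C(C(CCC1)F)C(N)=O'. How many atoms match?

3

Check the 12 heavy atoms by environment: 3× C (D2) → match; 4× C (D3) → no; 1× O (D1) → no; 1× N (D1) → no; 1× F (D1) → no; 1× N (D2) → no; 1× C (D1) → no.
That gives 3 matching atoms.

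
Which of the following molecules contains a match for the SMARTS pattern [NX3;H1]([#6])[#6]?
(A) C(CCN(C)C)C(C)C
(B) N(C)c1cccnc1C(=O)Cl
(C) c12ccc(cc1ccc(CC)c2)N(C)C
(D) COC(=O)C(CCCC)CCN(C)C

[NX3;H1]([#6])[#6] describes a trivalent nitrogen with one H, bonded to two carbons (a secondary amine).
(A) has a dimethylamino group (-N(CH3)2) but the nitrogen has H0, not H1.
(B) contains an N-methylamino group (-NHCH3), which satisfies every atom and bond constraint.
(C) has a dimethylamino group (-N(CH3)2) but the nitrogen has H0, not H1.
(D) has a dimethylamino group (-N(CH3)2) but the nitrogen has H0, not H1.
So the answer is (B).

B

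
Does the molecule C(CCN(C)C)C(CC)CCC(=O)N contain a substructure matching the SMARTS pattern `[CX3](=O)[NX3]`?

Yes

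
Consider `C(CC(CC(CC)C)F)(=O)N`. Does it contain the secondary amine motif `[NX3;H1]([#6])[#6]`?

No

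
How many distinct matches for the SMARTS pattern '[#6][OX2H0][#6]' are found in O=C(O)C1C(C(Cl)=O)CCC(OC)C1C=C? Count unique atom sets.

1

[#6][OX2H0][#6] is the SMARTS for an ether: an aliphatic oxygen bridging two carbons with no H on the oxygen.
Exactly one fragment in the molecule meets all constraints, giving 1 match.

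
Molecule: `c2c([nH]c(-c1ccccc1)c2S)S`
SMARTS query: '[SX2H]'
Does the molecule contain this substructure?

Yes

The pattern [SX2H] describes an aliphatic sulfur with two connections, one being H — a thiol.
The molecule carries a thiol (-SH), whose atoms satisfy every constraint of the query, so the pattern matches.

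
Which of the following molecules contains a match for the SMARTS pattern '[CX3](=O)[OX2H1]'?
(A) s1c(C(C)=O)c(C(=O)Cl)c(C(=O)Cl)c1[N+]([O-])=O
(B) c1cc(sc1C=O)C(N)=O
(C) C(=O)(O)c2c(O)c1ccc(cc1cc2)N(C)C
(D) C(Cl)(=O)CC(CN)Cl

C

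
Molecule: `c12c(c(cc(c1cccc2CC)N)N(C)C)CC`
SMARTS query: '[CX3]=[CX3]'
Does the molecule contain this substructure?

No

The pattern [CX3]=[CX3] describes a non-aromatic C=C double bond between two sp2 carbons — an alkene.
The closest candidate here is an ethyl group (-CH2CH3), but its C-C bond is a single bond between CX4 carbons, not CX3=CX3. No other fragment satisfies the full query, so there is no match.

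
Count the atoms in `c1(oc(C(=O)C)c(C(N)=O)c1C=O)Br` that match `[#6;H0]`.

6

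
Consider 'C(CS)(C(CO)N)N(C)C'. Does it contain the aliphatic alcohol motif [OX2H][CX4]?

The pattern [OX2H][CX4] describes a hydroxyl oxygen bound to an sp3 (X4) carbon — an aliphatic alcohol.
The molecule carries a hydroxyl group (-OH), whose atoms satisfy every constraint of the query, so the pattern matches.

Yes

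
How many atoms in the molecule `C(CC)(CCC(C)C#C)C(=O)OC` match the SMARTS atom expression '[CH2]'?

3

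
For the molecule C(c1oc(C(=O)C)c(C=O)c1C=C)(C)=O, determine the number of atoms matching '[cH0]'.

4

The query [cH0] means: aromatic carbon with no attached hydrogen (substituted or ring-fusion).
Check the 15 heavy atoms by environment: 1× o (aromatic, H0) → no; 4× c (aromatic, H0) → match; 2× C (H0) → no; 3× O (H0) → no; 2× C (H3) → no; 2× C (H1) → no; 1× C (H2) → no.
That gives 4 matching atoms.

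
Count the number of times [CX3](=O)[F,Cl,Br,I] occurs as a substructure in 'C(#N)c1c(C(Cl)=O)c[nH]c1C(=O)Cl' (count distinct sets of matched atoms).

2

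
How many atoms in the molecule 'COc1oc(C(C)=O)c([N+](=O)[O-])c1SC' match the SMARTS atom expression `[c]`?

Check the 15 heavy atoms by environment: 1× o (aromatic) → no; 4× c (aromatic) → match; 3× O → no; 4× C → no; 1× S → no; 1× N (charge +1) → no; 1× O (charge -1) → no.
That gives 4 matching atoms.

4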